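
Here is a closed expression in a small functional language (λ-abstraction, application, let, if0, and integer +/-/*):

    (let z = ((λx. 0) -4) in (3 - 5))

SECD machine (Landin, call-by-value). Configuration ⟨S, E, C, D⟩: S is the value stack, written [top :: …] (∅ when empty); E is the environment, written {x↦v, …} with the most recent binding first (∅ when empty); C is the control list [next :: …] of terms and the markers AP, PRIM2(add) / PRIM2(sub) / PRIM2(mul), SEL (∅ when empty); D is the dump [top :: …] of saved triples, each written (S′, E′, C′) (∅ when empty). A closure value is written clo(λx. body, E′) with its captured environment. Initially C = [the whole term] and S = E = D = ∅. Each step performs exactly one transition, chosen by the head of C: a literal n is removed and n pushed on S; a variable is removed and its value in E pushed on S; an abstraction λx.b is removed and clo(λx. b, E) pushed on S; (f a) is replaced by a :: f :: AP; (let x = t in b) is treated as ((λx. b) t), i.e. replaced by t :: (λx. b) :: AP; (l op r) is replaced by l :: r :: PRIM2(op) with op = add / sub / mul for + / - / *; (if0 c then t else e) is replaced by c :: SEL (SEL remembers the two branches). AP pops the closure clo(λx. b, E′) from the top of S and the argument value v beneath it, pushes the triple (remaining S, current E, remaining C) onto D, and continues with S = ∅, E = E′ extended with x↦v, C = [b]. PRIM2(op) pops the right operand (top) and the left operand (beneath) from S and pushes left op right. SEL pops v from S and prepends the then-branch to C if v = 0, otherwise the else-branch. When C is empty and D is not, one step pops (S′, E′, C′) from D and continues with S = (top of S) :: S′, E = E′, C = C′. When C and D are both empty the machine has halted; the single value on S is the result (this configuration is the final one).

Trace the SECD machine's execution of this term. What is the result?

Answer: -2

Machine steps:
[0] <S=∅, E=∅, C=[(let z = ((λx. 0) -4) in (3 - 5))], D=∅>
[1] <S=∅, E=∅, C=[((λx. 0) -4) :: (λz. (3 - 5)) :: AP], D=∅>
[2] <S=∅, E=∅, C=[-4 :: (λx. 0) :: AP :: (λz. (3 - 5)) :: AP], D=∅>
[3] <S=[-4], E=∅, C=[(λx. 0) :: AP :: (λz. (3 - 5)) :: AP], D=∅>
[4] <S=[clo(λx. 0, ∅) :: -4], E=∅, C=[AP :: (λz. (3 - 5)) :: AP], D=∅>
[5] <S=∅, E={x↦-4}, C=[0], D=[(∅, ∅, [(λz. (3 - 5)) :: AP])]>
[6] <S=[0], E={x↦-4}, C=∅, D=[(∅, ∅, [(λz. (3 - 5)) :: AP])]>
[7] <S=[0], E=∅, C=[(λz. (3 - 5)) :: AP], D=∅>
[8] <S=[clo(λz. (3 - 5), ∅) :: 0], E=∅, C=[AP], D=∅>
[9] <S=∅, E={z↦0}, C=[(3 - 5)], D=[(∅, ∅, ∅)]>
[10] <S=∅, E={z↦0}, C=[3 :: 5 :: PRIM2(sub)], D=[(∅, ∅, ∅)]>
[11] <S=[3], E={z↦0}, C=[5 :: PRIM2(sub)], D=[(∅, ∅, ∅)]>
[12] <S=[5 :: 3], E={z↦0}, C=[PRIM2(sub)], D=[(∅, ∅, ∅)]>
[13] <S=[-2], E={z↦0}, C=∅, D=[(∅, ∅, ∅)]>
[14] <S=[-2], E=∅, C=∅, D=∅>
→ final value -2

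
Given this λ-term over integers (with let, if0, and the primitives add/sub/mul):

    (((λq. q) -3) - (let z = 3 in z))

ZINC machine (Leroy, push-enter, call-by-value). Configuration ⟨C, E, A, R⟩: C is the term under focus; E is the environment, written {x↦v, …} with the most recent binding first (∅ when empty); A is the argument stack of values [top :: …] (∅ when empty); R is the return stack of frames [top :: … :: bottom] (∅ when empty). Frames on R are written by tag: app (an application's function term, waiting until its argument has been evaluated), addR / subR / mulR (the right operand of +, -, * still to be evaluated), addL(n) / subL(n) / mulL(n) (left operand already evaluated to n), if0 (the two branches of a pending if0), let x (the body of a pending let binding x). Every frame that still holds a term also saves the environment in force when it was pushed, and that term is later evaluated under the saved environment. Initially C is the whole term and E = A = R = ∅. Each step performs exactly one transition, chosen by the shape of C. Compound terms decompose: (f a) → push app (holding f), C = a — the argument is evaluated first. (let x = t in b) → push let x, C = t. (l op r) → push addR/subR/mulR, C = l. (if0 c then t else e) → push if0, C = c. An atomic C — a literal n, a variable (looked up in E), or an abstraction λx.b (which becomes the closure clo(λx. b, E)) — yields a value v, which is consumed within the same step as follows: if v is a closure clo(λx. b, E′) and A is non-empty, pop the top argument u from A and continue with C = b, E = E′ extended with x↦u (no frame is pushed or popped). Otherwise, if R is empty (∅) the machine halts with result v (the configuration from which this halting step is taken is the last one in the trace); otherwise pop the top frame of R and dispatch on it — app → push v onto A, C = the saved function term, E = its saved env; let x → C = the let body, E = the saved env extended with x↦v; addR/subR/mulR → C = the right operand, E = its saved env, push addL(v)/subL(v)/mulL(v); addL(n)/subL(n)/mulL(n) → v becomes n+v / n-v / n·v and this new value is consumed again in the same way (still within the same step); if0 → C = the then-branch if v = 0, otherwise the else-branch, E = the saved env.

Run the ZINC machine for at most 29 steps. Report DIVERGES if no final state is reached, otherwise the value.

0. [C=(((λq. q) -3) - (let z = 3 in z)) | E=∅ | A=∅ | R=∅]
1. [C=((λq. q) -3) | E=∅ | A=∅ | R=[subR]]
2. [C=-3 | E=∅ | A=∅ | R=[app :: subR]]
3. [C=(λq. q) | E=∅ | A=[-3] | R=[subR]]
4. [C=q | E={q↦-3} | A=∅ | R=[subR]]
5. [C=(let z = 3 in z) | E=∅ | A=∅ | R=[subL(-3)]]
6. [C=3 | E=∅ | A=∅ | R=[let z :: subL(-3)]]
7. [C=z | E={z↦3} | A=∅ | R=[subL(-3)]]
→ final value -6

Answer: -6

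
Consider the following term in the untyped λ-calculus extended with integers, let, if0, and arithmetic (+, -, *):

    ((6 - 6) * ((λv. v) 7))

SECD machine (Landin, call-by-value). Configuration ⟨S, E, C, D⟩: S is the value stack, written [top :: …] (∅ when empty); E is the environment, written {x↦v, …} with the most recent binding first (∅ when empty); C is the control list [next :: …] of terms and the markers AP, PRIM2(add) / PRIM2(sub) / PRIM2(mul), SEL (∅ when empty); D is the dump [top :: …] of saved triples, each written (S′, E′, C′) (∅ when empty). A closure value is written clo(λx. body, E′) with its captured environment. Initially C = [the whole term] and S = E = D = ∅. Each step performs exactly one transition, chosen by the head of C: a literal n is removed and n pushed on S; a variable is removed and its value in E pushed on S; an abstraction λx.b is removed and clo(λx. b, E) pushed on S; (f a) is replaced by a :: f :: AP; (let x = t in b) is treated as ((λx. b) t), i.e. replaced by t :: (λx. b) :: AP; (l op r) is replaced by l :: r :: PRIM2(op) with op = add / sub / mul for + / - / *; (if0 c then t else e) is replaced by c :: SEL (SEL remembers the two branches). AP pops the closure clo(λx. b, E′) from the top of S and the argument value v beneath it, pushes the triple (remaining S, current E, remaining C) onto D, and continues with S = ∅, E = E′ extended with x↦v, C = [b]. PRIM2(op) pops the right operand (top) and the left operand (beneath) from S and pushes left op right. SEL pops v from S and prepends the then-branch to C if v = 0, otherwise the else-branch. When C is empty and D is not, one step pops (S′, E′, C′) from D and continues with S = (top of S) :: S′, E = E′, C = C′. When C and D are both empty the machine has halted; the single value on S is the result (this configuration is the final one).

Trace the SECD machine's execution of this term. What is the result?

0. ⟨S=∅; E=∅; C=[((6 - 6) * ((λv. v) 7))]; D=∅⟩
1. ⟨S=∅; E=∅; C=[(6 - 6) :: ((λv. v) 7) :: PRIM2(mul)]; D=∅⟩
2. ⟨S=∅; E=∅; C=[6 :: 6 :: PRIM2(sub) :: ((λv. v) 7) :: PRIM2(mul)]; D=∅⟩
3. ⟨S=[6]; E=∅; C=[6 :: PRIM2(sub) :: ((λv. v) 7) :: PRIM2(mul)]; D=∅⟩
4. ⟨S=[6 :: 6]; E=∅; C=[PRIM2(sub) :: ((λv. v) 7) :: PRIM2(mul)]; D=∅⟩
5. ⟨S=[0]; E=∅; C=[((λv. v) 7) :: PRIM2(mul)]; D=∅⟩
6. ⟨S=[0]; E=∅; C=[7 :: (λv. v) :: AP :: PRIM2(mul)]; D=∅⟩
7. ⟨S=[7 :: 0]; E=∅; C=[(λv. v) :: AP :: PRIM2(mul)]; D=∅⟩
8. ⟨S=[clo(λv. v, ∅) :: 7 :: 0]; E=∅; C=[AP :: PRIM2(mul)]; D=∅⟩
9. ⟨S=∅; E={v↦7}; C=[v]; D=[([0], ∅, [PRIM2(mul)])]⟩
10. ⟨S=[7]; E={v↦7}; C=∅; D=[([0], ∅, [PRIM2(mul)])]⟩
11. ⟨S=[7 :: 0]; E=∅; C=[PRIM2(mul)]; D=∅⟩
12. ⟨S=[0]; E=∅; C=∅; D=∅⟩
→ final value 0

Answer: 0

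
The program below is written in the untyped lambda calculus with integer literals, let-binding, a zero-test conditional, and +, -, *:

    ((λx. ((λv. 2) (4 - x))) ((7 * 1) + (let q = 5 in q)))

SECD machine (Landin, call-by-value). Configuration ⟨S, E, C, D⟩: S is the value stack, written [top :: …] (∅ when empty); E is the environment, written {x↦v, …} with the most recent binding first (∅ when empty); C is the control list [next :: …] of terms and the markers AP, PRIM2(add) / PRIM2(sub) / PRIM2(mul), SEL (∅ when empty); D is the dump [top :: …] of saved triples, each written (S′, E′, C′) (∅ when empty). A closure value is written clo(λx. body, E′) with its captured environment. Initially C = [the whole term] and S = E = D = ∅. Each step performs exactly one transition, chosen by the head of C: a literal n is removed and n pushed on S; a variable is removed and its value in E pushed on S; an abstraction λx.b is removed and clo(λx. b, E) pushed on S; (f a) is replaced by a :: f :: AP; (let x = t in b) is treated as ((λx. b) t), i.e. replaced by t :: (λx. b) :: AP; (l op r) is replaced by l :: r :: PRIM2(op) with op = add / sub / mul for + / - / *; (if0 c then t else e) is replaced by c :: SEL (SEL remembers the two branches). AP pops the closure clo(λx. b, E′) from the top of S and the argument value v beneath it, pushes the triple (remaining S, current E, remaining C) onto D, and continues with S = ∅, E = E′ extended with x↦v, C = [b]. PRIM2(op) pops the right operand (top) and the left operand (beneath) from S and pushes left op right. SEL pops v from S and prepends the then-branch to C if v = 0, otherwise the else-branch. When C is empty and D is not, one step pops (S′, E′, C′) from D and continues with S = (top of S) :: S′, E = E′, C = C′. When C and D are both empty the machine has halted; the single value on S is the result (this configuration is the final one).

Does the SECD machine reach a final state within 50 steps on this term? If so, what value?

Answer: 2

Execution trace:
step 0: ⟨S=∅; E=∅; C=[((λx. ((λv. 2) (4 - x))) ((7 * 1) + (let q = 5 in q)))]; D=∅⟩
step 1: ⟨S=∅; E=∅; C=[((7 * 1) + (let q = 5 in q)) :: (λx. ((λv. 2) (4 - x))) :: AP]; D=∅⟩
step 2: ⟨S=∅; E=∅; C=[(7 * 1) :: (let q = 5 in q) :: PRIM2(add) :: (λx. ((λv. 2) (4 - x))) :: AP]; D=∅⟩
step 3: ⟨S=∅; E=∅; C=[7 :: 1 :: PRIM2(mul) :: (let q = 5 in q) :: PRIM2(add) :: (λx. ((λv. 2) (4 - x))) :: AP]; D=∅⟩
step 4: ⟨S=[7]; E=∅; C=[1 :: PRIM2(mul) :: (let q = 5 in q) :: PRIM2(add) :: (λx. ((λv. 2) (4 - x))) :: AP]; D=∅⟩
step 5: ⟨S=[1 :: 7]; E=∅; C=[PRIM2(mul) :: (let q = 5 in q) :: PRIM2(add) :: (λx. ((λv. 2) (4 - x))) :: AP]; D=∅⟩
step 6: ⟨S=[7]; E=∅; C=[(let q = 5 in q) :: PRIM2(add) :: (λx. ((λv. 2) (4 - x))) :: AP]; D=∅⟩
step 7: ⟨S=[7]; E=∅; C=[5 :: (λq. q) :: AP :: PRIM2(add) :: (λx. ((λv. 2) (4 - x))) :: AP]; D=∅⟩
step 8: ⟨S=[5 :: 7]; E=∅; C=[(λq. q) :: AP :: PRIM2(add) :: (λx. ((λv. 2) (4 - x))) :: AP]; D=∅⟩
step 9: ⟨S=[clo(λq. q, ∅) :: 5 :: 7]; E=∅; C=[AP :: PRIM2(add) :: (λx. ((λv. 2) (4 - x))) :: AP]; D=∅⟩
step 10: ⟨S=∅; E={q↦5}; C=[q]; D=[([7], ∅, [PRIM2(add) :: (λx. ((λv. 2) (4 - x))) :: AP])]⟩
step 11: ⟨S=[5]; E={q↦5}; C=∅; D=[([7], ∅, [PRIM2(add) :: (λx. ((λv. 2) (4 - x))) :: AP])]⟩
step 12: ⟨S=[5 :: 7]; E=∅; C=[PRIM2(add) :: (λx. ((λv. 2) (4 - x))) :: AP]; D=∅⟩
step 13: ⟨S=[12]; E=∅; C=[(λx. ((λv. 2) (4 - x))) :: AP]; D=∅⟩
step 14: ⟨S=[clo(λx. ((λv. 2) (4 - x)), ∅) :: 12]; E=∅; C=[AP]; D=∅⟩
step 15: ⟨S=∅; E={x↦12}; C=[((λv. 2) (4 - x))]; D=[(∅, ∅, ∅)]⟩
step 16: ⟨S=∅; E={x↦12}; C=[(4 - x) :: (λv. 2) :: AP]; D=[(∅, ∅, ∅)]⟩
step 17: ⟨S=∅; E={x↦12}; C=[4 :: x :: PRIM2(sub) :: (λv. 2) :: AP]; D=[(∅, ∅, ∅)]⟩
step 18: ⟨S=[4]; E={x↦12}; C=[x :: PRIM2(sub) :: (λv. 2) :: AP]; D=[(∅, ∅, ∅)]⟩
step 19: ⟨S=[12 :: 4]; E={x↦12}; C=[PRIM2(sub) :: (λv. 2) :: AP]; D=[(∅, ∅, ∅)]⟩
step 20: ⟨S=[-8]; E={x↦12}; C=[(λv. 2) :: AP]; D=[(∅, ∅, ∅)]⟩
step 21: ⟨S=[clo(λv. 2, {x↦12}) :: -8]; E={x↦12}; C=[AP]; D=[(∅, ∅, ∅)]⟩
step 22: ⟨S=∅; E={v↦-8, x↦12}; C=[2]; D=[(∅, {x↦12}, ∅) :: (∅, ∅, ∅)]⟩
step 23: ⟨S=[2]; E={v↦-8, x↦12}; C=∅; D=[(∅, {x↦12}, ∅) :: (∅, ∅, ∅)]⟩
step 24: ⟨S=[2]; E={x↦12}; C=∅; D=[(∅, ∅, ∅)]⟩
step 25: ⟨S=[2]; E=∅; C=∅; D=∅⟩
→ final value 2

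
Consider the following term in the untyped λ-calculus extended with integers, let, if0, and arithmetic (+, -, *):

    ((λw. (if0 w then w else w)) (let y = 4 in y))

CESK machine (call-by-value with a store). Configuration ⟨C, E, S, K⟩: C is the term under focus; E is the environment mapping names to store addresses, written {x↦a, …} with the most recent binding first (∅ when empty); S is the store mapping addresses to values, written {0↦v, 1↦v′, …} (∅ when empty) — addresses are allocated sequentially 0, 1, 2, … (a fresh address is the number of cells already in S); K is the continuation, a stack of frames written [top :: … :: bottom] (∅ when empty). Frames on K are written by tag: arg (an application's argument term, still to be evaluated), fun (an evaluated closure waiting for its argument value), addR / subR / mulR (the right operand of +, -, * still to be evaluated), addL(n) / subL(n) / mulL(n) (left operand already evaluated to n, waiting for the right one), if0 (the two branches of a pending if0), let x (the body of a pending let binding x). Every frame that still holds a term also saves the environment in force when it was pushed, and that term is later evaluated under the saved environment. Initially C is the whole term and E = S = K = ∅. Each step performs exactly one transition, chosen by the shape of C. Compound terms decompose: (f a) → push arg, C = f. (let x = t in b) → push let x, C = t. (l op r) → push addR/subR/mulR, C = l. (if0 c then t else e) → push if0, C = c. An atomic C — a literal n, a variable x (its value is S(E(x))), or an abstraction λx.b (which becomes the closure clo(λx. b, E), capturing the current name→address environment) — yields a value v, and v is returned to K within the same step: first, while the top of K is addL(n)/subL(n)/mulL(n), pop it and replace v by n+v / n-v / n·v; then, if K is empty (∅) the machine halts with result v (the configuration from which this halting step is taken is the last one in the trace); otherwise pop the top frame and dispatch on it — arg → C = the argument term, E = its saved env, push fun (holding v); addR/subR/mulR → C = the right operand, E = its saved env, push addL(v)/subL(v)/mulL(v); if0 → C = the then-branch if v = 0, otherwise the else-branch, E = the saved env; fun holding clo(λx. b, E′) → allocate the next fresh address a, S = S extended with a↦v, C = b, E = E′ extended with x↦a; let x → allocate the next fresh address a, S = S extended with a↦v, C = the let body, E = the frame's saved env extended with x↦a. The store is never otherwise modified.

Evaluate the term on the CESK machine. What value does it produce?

[0] [C=((λw. (if0 w then w else w)) (let y = 4 in y)) | E=∅ | S=∅ | K=∅]
[1] [C=(λw. (if0 w then w else w)) | E=∅ | S=∅ | K=[arg]]
[2] [C=(let y = 4 in y) | E=∅ | S=∅ | K=[fun]]
[3] [C=4 | E=∅ | S=∅ | K=[let y :: fun]]
[4] [C=y | E={y↦0} | S={0↦4} | K=[fun]]
[5] [C=(if0 w then w else w) | E={w↦1} | S={0↦4, 1↦4} | K=∅]
[6] [C=w | E={w↦1} | S={0↦4, 1↦4} | K=[if0]]
[7] [C=w | E={w↦1} | S={0↦4, 1↦4} | K=∅]
→ final value 4

Answer: 4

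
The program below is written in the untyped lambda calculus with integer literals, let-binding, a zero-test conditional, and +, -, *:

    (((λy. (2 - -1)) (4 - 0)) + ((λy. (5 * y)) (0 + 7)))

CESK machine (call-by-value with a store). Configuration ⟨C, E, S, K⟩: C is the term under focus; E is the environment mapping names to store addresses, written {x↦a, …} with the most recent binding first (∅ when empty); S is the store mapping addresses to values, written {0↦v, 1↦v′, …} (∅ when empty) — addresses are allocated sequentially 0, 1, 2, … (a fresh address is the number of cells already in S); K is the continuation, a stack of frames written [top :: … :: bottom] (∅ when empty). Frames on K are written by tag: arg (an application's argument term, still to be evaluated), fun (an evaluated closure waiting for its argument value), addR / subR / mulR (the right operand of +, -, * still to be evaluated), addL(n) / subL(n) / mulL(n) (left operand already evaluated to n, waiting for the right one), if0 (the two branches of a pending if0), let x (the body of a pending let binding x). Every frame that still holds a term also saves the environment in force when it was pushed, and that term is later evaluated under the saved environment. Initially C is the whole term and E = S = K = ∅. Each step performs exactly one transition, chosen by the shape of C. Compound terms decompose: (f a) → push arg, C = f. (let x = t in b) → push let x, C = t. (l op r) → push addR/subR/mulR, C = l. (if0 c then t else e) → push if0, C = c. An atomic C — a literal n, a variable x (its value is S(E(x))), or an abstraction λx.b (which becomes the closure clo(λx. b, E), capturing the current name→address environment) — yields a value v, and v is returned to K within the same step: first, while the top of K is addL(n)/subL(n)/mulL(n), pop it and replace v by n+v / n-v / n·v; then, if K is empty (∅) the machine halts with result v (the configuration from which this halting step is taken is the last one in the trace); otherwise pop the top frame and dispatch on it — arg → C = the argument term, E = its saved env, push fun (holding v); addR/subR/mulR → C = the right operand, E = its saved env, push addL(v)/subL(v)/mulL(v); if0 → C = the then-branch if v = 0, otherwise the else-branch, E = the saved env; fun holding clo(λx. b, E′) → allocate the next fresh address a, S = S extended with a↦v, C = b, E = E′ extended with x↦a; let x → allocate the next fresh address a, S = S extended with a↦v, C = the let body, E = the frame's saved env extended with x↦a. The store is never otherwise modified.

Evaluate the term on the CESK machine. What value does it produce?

Answer: 38

Machine steps:
t=0: [C=(((λy. (2 - -1)) (4 - 0)) + ((λy. (5 * y)) (0 + 7))) | E=∅ | S=∅ | K=∅]
t=1: [C=((λy. (2 - -1)) (4 - 0)) | E=∅ | S=∅ | K=[addR]]
t=2: [C=(λy. (2 - -1)) | E=∅ | S=∅ | K=[arg :: addR]]
t=3: [C=(4 - 0) | E=∅ | S=∅ | K=[fun :: addR]]
t=4: [C=4 | E=∅ | S=∅ | K=[subR :: fun :: addR]]
t=5: [C=0 | E=∅ | S=∅ | K=[subL(4) :: fun :: addR]]
t=6: [C=(2 - -1) | E={y↦0} | S={0↦4} | K=[addR]]
t=7: [C=2 | E={y↦0} | S={0↦4} | K=[subR :: addR]]
t=8: [C=-1 | E={y↦0} | S={0↦4} | K=[subL(2) :: addR]]
t=9: [C=((λy. (5 * y)) (0 + 7)) | E=∅ | S={0↦4} | K=[addL(3)]]
t=10: [C=(λy. (5 * y)) | E=∅ | S={0↦4} | K=[arg :: addL(3)]]
t=11: [C=(0 + 7) | E=∅ | S={0↦4} | K=[fun :: addL(3)]]
t=12: [C=0 | E=∅ | S={0↦4} | K=[addR :: fun :: addL(3)]]
t=13: [C=7 | E=∅ | S={0↦4} | K=[addL(0) :: fun :: addL(3)]]
t=14: [C=(5 * y) | E={y↦1} | S={0↦4, 1↦7} | K=[addL(3)]]
t=15: [C=5 | E={y↦1} | S={0↦4, 1↦7} | K=[mulR :: addL(3)]]
t=16: [C=y | E={y↦1} | S={0↦4, 1↦7} | K=[mulL(5) :: addL(3)]]
→ final value 38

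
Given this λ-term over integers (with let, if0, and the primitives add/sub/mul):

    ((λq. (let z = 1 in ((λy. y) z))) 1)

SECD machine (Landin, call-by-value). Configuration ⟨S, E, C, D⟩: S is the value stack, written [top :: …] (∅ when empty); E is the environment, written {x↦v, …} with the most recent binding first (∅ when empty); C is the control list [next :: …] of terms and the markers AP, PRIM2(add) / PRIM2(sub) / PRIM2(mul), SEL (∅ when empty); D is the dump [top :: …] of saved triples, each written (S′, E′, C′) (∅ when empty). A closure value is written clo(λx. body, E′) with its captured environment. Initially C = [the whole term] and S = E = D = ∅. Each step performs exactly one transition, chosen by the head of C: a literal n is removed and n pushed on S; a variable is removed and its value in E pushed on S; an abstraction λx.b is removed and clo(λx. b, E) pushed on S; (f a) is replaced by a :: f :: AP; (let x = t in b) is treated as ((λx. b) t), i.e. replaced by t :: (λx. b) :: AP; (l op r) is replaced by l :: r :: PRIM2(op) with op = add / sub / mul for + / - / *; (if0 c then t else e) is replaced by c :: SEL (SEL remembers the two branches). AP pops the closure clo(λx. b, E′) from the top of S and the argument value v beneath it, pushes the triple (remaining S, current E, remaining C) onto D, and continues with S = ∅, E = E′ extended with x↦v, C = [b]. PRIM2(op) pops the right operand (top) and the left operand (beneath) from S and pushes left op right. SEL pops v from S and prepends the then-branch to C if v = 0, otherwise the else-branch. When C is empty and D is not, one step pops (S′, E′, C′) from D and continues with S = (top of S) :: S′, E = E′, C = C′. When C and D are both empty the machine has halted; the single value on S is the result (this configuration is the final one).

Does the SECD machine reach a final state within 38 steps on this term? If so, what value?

0. <S=∅, E=∅, C=[((λq. (let z = 1 in ((λy. y) z))) 1)], D=∅>
1. <S=∅, E=∅, C=[1 :: (λq. (let z = 1 in ((λy. y) z))) :: AP], D=∅>
2. <S=[1], E=∅, C=[(λq. (let z = 1 in ((λy. y) z))) :: AP], D=∅>
3. <S=[clo(λq. (let z = 1 in ((λy. y) z)), ∅) :: 1], E=∅, C=[AP], D=∅>
4. <S=∅, E={q↦1}, C=[(let z = 1 in ((λy. y) z))], D=[(∅, ∅, ∅)]>
5. <S=∅, E={q↦1}, C=[1 :: (λz. ((λy. y) z)) :: AP], D=[(∅, ∅, ∅)]>
6. <S=[1], E={q↦1}, C=[(λz. ((λy. y) z)) :: AP], D=[(∅, ∅, ∅)]>
7. <S=[clo(λz. ((λy. y) z), {q↦1}) :: 1], E={q↦1}, C=[AP], D=[(∅, ∅, ∅)]>
8. <S=∅, E={z↦1, q↦1}, C=[((λy. y) z)], D=[(∅, {q↦1}, ∅) :: (∅, ∅, ∅)]>
9. <S=∅, E={z↦1, q↦1}, C=[z :: (λy. y) :: AP], D=[(∅, {q↦1}, ∅) :: (∅, ∅, ∅)]>
10. <S=[1], E={z↦1, q↦1}, C=[(λy. y) :: AP], D=[(∅, {q↦1}, ∅) :: (∅, ∅, ∅)]>
11. <S=[clo(λy. y, {z↦1, q↦1}) :: 1], E={z↦1, q↦1}, C=[AP], D=[(∅, {q↦1}, ∅) :: (∅, ∅, ∅)]>
12. <S=∅, E={y↦1, z↦1, q↦1}, C=[y], D=[(∅, {z↦1, q↦1}, ∅) :: (∅, {q↦1}, ∅) :: (∅, ∅, ∅)]>
13. <S=[1], E={y↦1, z↦1, q↦1}, C=∅, D=[(∅, {z↦1, q↦1}, ∅) :: (∅, {q↦1}, ∅) :: (∅, ∅, ∅)]>
14. <S=[1], E={z↦1, q↦1}, C=∅, D=[(∅, {q↦1}, ∅) :: (∅, ∅, ∅)]>
15. <S=[1], E={q↦1}, C=∅, D=[(∅, ∅, ∅)]>
16. <S=[1], E=∅, C=∅, D=∅>
→ final value 1

Answer: 1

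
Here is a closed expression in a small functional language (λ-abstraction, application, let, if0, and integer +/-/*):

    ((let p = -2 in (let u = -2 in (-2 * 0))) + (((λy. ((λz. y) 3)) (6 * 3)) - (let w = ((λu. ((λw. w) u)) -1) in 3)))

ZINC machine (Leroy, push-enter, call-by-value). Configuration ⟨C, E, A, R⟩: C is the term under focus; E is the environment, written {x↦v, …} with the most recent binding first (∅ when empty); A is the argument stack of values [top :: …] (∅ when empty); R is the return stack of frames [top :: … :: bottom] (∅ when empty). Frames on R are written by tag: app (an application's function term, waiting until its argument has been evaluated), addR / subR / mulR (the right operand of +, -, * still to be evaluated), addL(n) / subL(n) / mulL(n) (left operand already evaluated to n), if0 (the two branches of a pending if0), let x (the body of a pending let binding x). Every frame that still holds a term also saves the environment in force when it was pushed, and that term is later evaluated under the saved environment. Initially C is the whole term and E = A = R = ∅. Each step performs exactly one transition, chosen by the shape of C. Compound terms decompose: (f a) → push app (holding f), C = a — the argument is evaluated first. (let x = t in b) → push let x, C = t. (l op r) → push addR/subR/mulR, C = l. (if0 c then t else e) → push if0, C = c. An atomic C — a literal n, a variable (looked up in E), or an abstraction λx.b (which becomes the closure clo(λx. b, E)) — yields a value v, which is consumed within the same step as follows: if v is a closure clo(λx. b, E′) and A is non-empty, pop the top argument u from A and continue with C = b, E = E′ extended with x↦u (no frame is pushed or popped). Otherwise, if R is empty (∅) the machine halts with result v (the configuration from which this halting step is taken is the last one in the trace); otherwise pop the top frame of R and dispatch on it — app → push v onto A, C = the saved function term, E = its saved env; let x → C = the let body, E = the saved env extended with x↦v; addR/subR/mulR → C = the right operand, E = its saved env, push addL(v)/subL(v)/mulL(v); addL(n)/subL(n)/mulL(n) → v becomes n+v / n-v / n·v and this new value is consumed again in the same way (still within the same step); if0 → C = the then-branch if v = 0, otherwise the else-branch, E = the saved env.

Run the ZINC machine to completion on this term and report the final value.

Answer: 15

Machine steps:
0. <C=((let p = -2 in (let u = -2 in (-2 * 0))) + (((λy. ((λz. y) 3)) (6 * 3)) - (let w = ((λu. ((λw. w) u)) -1) in 3))), E=∅, A=∅, R=∅>
1. <C=(let p = -2 in (let u = -2 in (-2 * 0))), E=∅, A=∅, R=[addR]>
2. <C=-2, E=∅, A=∅, R=[let p :: addR]>
3. <C=(let u = -2 in (-2 * 0)), E={p↦-2}, A=∅, R=[addR]>
4. <C=-2, E={p↦-2}, A=∅, R=[let u :: addR]>
5. <C=(-2 * 0), E={u↦-2, p↦-2}, A=∅, R=[addR]>
6. <C=-2, E={u↦-2, p↦-2}, A=∅, R=[mulR :: addR]>
7. <C=0, E={u↦-2, p↦-2}, A=∅, R=[mulL(-2) :: addR]>
8. <C=(((λy. ((λz. y) 3)) (6 * 3)) - (let w = ((λu. ((λw. w) u)) -1) in 3)), E=∅, A=∅, R=[addL(0)]>
9. <C=((λy. ((λz. y) 3)) (6 * 3)), E=∅, A=∅, R=[subR :: addL(0)]>
10. <C=(6 * 3), E=∅, A=∅, R=[app :: subR :: addL(0)]>
11. <C=6, E=∅, A=∅, R=[mulR :: app :: subR :: addL(0)]>
12. <C=3, E=∅, A=∅, R=[mulL(6) :: app :: subR :: addL(0)]>
13. <C=(λy. ((λz. y) 3)), E=∅, A=[18], R=[subR :: addL(0)]>
14. <C=((λz. y) 3), E={y↦18}, A=∅, R=[subR :: addL(0)]>
15. <C=3, E={y↦18}, A=∅, R=[app :: subR :: addL(0)]>
16. <C=(λz. y), E={y↦18}, A=[3], R=[subR :: addL(0)]>
17. <C=y, E={z↦3, y↦18}, A=∅, R=[subR :: addL(0)]>
18. <C=(let w = ((λu. ((λw. w) u)) -1) in 3), E=∅, A=∅, R=[subL(18) :: addL(0)]>
19. <C=((λu. ((λw. w) u)) -1), E=∅, A=∅, R=[let w :: subL(18) :: addL(0)]>
20. <C=-1, E=∅, A=∅, R=[app :: let w :: subL(18) :: addL(0)]>
21. <C=(λu. ((λw. w) u)), E=∅, A=[-1], R=[let w :: subL(18) :: addL(0)]>
22. <C=((λw. w) u), E={u↦-1}, A=∅, R=[let w :: subL(18) :: addL(0)]>
23. <C=u, E={u↦-1}, A=∅, R=[app :: let w :: subL(18) :: addL(0)]>
24. <C=(λw. w), E={u↦-1}, A=[-1], R=[let w :: subL(18) :: addL(0)]>
25. <C=w, E={w↦-1, u↦-1}, A=∅, R=[let w :: subL(18) :: addL(0)]>
26. <C=3, E={w↦-1}, A=∅, R=[subL(18) :: addL(0)]>
→ final value 15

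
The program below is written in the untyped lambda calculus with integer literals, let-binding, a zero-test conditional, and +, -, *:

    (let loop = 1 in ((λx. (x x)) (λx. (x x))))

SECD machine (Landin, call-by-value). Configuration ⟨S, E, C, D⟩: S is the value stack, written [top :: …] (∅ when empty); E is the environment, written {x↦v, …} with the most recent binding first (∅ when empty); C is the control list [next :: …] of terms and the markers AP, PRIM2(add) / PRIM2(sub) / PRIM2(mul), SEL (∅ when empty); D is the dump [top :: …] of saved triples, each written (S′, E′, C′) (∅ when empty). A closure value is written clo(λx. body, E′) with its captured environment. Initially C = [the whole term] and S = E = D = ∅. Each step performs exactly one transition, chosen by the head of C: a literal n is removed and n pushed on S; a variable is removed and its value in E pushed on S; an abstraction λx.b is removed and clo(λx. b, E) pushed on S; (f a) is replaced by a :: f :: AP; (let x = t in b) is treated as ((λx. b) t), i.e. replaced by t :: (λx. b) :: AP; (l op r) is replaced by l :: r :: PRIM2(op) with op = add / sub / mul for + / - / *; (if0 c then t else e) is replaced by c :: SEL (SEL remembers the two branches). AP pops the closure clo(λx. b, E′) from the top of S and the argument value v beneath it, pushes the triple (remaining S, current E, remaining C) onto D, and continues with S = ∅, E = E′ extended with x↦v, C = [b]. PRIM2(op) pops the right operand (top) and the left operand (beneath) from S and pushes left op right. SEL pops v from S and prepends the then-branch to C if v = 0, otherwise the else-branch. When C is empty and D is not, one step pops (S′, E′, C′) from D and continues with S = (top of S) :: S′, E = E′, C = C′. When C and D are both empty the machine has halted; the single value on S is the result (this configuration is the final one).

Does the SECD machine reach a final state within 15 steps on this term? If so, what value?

Answer: DIVERGES (no final state within 15 steps)

Execution trace:
t=0: [S=∅ | E=∅ | C=[(let loop = 1 in ((λx. (x x)) (λx. (x x))))] | D=∅]
t=1: [S=∅ | E=∅ | C=[1 :: (λloop. ((λx. (x x)) (λx. (x x)))) :: AP] | D=∅]
t=2: [S=[1] | E=∅ | C=[(λloop. ((λx. (x x)) (λx. (x x)))) :: AP] | D=∅]
t=3: [S=[clo(λloop. ((λx. (x x)) (λx. (x x))), ∅) :: 1] | E=∅ | C=[AP] | D=∅]
t=4: [S=∅ | E={loop↦1} | C=[((λx. (x x)) (λx. (x x)))] | D=[(∅, ∅, ∅)]]
t=5: [S=∅ | E={loop↦1} | C=[(λx. (x x)) :: (λx. (x x)) :: AP] | D=[(∅, ∅, ∅)]]
t=6: [S=[clo(λx. (x x), {loop↦1})] | E={loop↦1} | C=[(λx. (x x)) :: AP] | D=[(∅, ∅, ∅)]]
t=7: [S=[clo(λx. (x x), {loop↦1}) :: clo(λx. (x x), {loop↦1})] | E={loop↦1} | C=[AP] | D=[(∅, ∅, ∅)]]
t=8: [S=∅ | E={x↦clo(λx. (x x), {loop↦1}), loop↦1} | C=[(x x)] | D=[(∅, {loop↦1}, ∅) :: (∅, ∅, ∅)]]
t=9: [S=∅ | E={x↦clo(λx. (x x), {loop↦1}), loop↦1} | C=[x :: x :: AP] | D=[(∅, {loop↦1}, ∅) :: (∅, ∅, ∅)]]
t=10: [S=[clo(λx. (x x), {loop↦1})] | E={x↦clo(λx. (x x), {loop↦1}), loop↦1} | C=[x :: AP] | D=[(∅, {loop↦1}, ∅) :: (∅, ∅, ∅)]]
t=11: [S=[clo(λx. (x x), {loop↦1}) :: clo(λx. (x x), {loop↦1})] | E={x↦clo(λx. (x x), {loop↦1}), loop↦1} | C=[AP] | D=[(∅, {loop↦1}, ∅) :: (∅, ∅, ∅)]]
t=12: [S=∅ | E={x↦clo(λx. (x x), {loop↦1}), loop↦1} | C=[(x x)] | D=[(∅, {x↦clo(λx. (x x), {loop↦1}), loop↦1}, ∅) :: (∅, {loop↦1}, ∅) :: (∅, ∅, ∅)]]
t=13: [S=∅ | E={x↦clo(λx. (x x), {loop↦1}), loop↦1} | C=[x :: x :: AP] | D=[(∅, {x↦clo(λx. (x x), {loop↦1}), loop↦1}, ∅) :: (∅, {loop↦1}, ∅) :: (∅, ∅, ∅)]]
t=14: [S=[clo(λx. (x x), {loop↦1})] | E={x↦clo(λx. (x x), {loop↦1}), loop↦1} | C=[x :: AP] | D=[(∅, {x↦clo(λx. (x x), {loop↦1}), loop↦1}, ∅) :: (∅, {loop↦1}, ∅) :: (∅, ∅, ∅)]]
t=15: [S=[clo(λx. (x x), {loop↦1}) :: clo(λx. (x x), {loop↦1})] | E={x↦clo(λx. (x x), {loop↦1}), loop↦1} | C=[AP] | D=[(∅, {x↦clo(λx. (x x), {loop↦1}), loop↦1}, ∅) :: (∅, {loop↦1}, ∅) :: (∅, ∅, ∅)]]
→ 15 transitions taken and the configuration is still not final: no result within 15 steps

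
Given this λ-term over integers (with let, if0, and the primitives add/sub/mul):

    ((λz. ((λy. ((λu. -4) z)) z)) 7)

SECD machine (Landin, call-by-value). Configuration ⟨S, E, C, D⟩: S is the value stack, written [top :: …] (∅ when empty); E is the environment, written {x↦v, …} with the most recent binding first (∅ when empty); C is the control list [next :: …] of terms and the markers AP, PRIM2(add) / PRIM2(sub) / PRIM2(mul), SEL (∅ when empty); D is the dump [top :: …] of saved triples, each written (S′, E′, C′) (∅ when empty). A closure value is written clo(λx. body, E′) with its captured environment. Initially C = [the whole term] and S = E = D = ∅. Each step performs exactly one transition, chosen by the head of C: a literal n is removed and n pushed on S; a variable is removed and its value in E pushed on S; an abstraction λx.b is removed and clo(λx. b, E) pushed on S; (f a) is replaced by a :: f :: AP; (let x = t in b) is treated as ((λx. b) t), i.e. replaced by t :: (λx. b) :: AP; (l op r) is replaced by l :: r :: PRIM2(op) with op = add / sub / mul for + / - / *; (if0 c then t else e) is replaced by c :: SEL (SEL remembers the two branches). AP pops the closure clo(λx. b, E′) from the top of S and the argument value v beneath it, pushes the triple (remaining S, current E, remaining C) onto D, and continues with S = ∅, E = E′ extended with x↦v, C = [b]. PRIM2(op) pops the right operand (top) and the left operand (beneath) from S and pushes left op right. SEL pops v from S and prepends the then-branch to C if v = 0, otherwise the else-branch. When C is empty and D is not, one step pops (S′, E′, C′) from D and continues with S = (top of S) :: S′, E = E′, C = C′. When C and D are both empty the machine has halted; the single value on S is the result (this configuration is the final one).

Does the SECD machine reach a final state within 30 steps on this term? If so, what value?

t=0: ⟨S=∅; E=∅; C=[((λz. ((λy. ((λu. -4) z)) z)) 7)]; D=∅⟩
t=1: ⟨S=∅; E=∅; C=[7 :: (λz. ((λy. ((λu. -4) z)) z)) :: AP]; D=∅⟩
t=2: ⟨S=[7]; E=∅; C=[(λz. ((λy. ((λu. -4) z)) z)) :: AP]; D=∅⟩
t=3: ⟨S=[clo(λz. ((λy. ((λu. -4) z)) z), ∅) :: 7]; E=∅; C=[AP]; D=∅⟩
t=4: ⟨S=∅; E={z↦7}; C=[((λy. ((λu. -4) z)) z)]; D=[(∅, ∅, ∅)]⟩
t=5: ⟨S=∅; E={z↦7}; C=[z :: (λy. ((λu. -4) z)) :: AP]; D=[(∅, ∅, ∅)]⟩
t=6: ⟨S=[7]; E={z↦7}; C=[(λy. ((λu. -4) z)) :: AP]; D=[(∅, ∅, ∅)]⟩
t=7: ⟨S=[clo(λy. ((λu. -4) z), {z↦7}) :: 7]; E={z↦7}; C=[AP]; D=[(∅, ∅, ∅)]⟩
t=8: ⟨S=∅; E={y↦7, z↦7}; C=[((λu. -4) z)]; D=[(∅, {z↦7}, ∅) :: (∅, ∅, ∅)]⟩
t=9: ⟨S=∅; E={y↦7, z↦7}; C=[z :: (λu. -4) :: AP]; D=[(∅, {z↦7}, ∅) :: (∅, ∅, ∅)]⟩
t=10: ⟨S=[7]; E={y↦7, z↦7}; C=[(λu. -4) :: AP]; D=[(∅, {z↦7}, ∅) :: (∅, ∅, ∅)]⟩
t=11: ⟨S=[clo(λu. -4, {y↦7, z↦7}) :: 7]; E={y↦7, z↦7}; C=[AP]; D=[(∅, {z↦7}, ∅) :: (∅, ∅, ∅)]⟩
t=12: ⟨S=∅; E={u↦7, y↦7, z↦7}; C=[-4]; D=[(∅, {y↦7, z↦7}, ∅) :: (∅, {z↦7}, ∅) :: (∅, ∅, ∅)]⟩
t=13: ⟨S=[-4]; E={u↦7, y↦7, z↦7}; C=∅; D=[(∅, {y↦7, z↦7}, ∅) :: (∅, {z↦7}, ∅) :: (∅, ∅, ∅)]⟩
t=14: ⟨S=[-4]; E={y↦7, z↦7}; C=∅; D=[(∅, {z↦7}, ∅) :: (∅, ∅, ∅)]⟩
t=15: ⟨S=[-4]; E={z↦7}; C=∅; D=[(∅, ∅, ∅)]⟩
t=16: ⟨S=[-4]; E=∅; C=∅; D=∅⟩
→ final value -4

Answer: -4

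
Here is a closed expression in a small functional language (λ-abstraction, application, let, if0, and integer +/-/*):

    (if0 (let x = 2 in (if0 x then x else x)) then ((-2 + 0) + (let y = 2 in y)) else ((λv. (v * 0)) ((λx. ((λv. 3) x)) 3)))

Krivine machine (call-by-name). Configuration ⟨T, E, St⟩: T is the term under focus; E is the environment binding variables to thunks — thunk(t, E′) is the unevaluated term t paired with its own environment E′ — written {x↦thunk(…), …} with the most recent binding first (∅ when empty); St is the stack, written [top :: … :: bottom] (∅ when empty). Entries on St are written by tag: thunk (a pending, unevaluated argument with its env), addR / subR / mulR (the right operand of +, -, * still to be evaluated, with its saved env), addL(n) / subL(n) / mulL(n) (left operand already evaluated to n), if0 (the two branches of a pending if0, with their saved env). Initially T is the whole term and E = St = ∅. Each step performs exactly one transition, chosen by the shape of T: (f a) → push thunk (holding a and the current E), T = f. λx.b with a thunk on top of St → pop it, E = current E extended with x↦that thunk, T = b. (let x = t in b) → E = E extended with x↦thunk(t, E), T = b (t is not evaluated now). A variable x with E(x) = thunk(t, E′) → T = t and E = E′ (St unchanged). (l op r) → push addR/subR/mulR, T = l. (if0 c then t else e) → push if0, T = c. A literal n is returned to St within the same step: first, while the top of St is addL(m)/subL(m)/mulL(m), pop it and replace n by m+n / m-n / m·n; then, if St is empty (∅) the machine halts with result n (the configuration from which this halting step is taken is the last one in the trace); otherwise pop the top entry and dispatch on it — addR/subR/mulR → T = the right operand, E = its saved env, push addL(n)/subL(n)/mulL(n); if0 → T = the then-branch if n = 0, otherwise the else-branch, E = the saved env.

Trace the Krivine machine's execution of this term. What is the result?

step 0: <T=(if0 (let x = 2 in (if0 x then x else x)) then ((-2 + 0) + (let y = 2 in y)) else ((λv. (v * 0)) ((λx. ((λv. 3) x)) 3))), E=∅, St=∅>
step 1: <T=(let x = 2 in (if0 x then x else x)), E=∅, St=[if0]>
step 2: <T=(if0 x then x else x), E={x↦thunk(2, ∅)}, St=[if0]>
step 3: <T=x, E={x↦thunk(2, ∅)}, St=[if0 :: if0]>
step 4: <T=2, E=∅, St=[if0 :: if0]>
step 5: <T=x, E={x↦thunk(2, ∅)}, St=[if0]>
step 6: <T=2, E=∅, St=[if0]>
step 7: <T=((λv. (v * 0)) ((λx. ((λv. 3) x)) 3)), E=∅, St=∅>
step 8: <T=(λv. (v * 0)), E=∅, St=[thunk]>
step 9: <T=(v * 0), E={v↦thunk(((λx. ((λv. 3) x)) 3), ∅)}, St=∅>
step 10: <T=v, E={v↦thunk(((λx. ((λv. 3) x)) 3), ∅)}, St=[mulR]>
step 11: <T=((λx. ((λv. 3) x)) 3), E=∅, St=[mulR]>
step 12: <T=(λx. ((λv. 3) x)), E=∅, St=[thunk :: mulR]>
step 13: <T=((λv. 3) x), E={x↦thunk(3, ∅)}, St=[mulR]>
step 14: <T=(λv. 3), E={x↦thunk(3, ∅)}, St=[thunk :: mulR]>
step 15: <T=3, E={v↦thunk(x, {x↦thunk(3, ∅)}), x↦thunk(3, ∅)}, St=[mulR]>
step 16: <T=0, E={v↦thunk(((λx. ((λv. 3) x)) 3), ∅)}, St=[mulL(3)]>
→ final value 0

Answer: 0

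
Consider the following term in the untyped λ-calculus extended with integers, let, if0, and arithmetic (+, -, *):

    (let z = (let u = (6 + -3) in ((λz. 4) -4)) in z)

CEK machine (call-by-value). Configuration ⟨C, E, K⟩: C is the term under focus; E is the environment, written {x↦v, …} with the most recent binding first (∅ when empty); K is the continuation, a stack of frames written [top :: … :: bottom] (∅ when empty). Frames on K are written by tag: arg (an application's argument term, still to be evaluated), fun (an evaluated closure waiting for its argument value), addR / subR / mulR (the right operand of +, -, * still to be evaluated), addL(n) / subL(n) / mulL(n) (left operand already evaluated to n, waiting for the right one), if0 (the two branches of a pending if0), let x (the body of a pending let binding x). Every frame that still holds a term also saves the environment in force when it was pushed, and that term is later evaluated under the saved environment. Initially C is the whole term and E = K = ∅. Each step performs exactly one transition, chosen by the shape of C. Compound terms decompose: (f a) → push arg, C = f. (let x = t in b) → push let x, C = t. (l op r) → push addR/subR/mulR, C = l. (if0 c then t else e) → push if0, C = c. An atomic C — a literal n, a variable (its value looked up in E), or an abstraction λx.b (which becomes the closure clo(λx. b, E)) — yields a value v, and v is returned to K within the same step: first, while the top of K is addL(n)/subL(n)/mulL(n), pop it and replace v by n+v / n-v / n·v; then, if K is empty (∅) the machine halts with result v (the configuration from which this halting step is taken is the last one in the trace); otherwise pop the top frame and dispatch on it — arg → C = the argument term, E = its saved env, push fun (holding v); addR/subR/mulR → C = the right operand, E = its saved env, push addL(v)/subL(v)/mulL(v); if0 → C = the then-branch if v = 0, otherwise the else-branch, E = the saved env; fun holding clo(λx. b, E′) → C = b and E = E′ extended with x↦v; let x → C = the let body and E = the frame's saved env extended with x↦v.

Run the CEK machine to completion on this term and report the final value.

Answer: 4

Derivation:
[0] <C=(let z = (let u = (6 + -3) in ((λz. 4) -4)) in z), E=∅, K=∅>
[1] <C=(let u = (6 + -3) in ((λz. 4) -4)), E=∅, K=[let z]>
[2] <C=(6 + -3), E=∅, K=[let u :: let z]>
[3] <C=6, E=∅, K=[addR :: let u :: let z]>
[4] <C=-3, E=∅, K=[addL(6) :: let u :: let z]>
[5] <C=((λz. 4) -4), E={u↦3}, K=[let z]>
[6] <C=(λz. 4), E={u↦3}, K=[arg :: let z]>
[7] <C=-4, E={u↦3}, K=[fun :: let z]>
[8] <C=4, E={z↦-4, u↦3}, K=[let z]>
[9] <C=z, E={z↦4}, K=∅>
→ final value 4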